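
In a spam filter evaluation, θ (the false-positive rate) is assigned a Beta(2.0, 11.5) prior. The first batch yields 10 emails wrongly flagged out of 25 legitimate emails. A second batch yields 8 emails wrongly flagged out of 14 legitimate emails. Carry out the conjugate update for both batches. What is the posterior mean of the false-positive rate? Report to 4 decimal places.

The Beta prior is conjugate to a Binomial/Bernoulli likelihood; the update adds successes to α and failures to β.
After batch 1: Beta(2.0+10, 11.5+15) = Beta(12.0, 26.5).
After batch 2: Beta(12.0+8, 26.5+6) = Beta(20.0, 32.5).
Posterior mean = α/(α+β) = 20.0/52.5 = 0.3810.

0.3810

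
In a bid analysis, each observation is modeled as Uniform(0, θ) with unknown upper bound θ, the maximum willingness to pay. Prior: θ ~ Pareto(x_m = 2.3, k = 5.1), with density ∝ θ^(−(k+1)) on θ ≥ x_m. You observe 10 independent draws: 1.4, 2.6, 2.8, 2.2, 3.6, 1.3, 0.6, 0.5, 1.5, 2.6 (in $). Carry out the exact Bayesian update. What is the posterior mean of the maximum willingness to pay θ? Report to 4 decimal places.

3.8553

A Pareto(scale x_m, shape k) prior on the upper bound θ of Uniform(0, θ) is conjugate: posterior is Pareto(max(x_m, max xᵢ), k + n).
Sample maximum = 3.6; prior scale x_m = 2.3 → posterior scale = max = 3.6.
Posterior shape = 5.1 + 10 = 15.1.
E[θ|data] = k·x_m/(k−1) = 15.1·3.6/14.1 = 3.8553.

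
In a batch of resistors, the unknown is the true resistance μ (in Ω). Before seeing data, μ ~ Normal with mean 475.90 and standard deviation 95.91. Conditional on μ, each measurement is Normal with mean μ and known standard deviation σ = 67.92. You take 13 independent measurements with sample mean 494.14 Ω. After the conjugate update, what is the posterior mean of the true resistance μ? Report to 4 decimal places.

For Normal data with known variance σ², a Normal(μ₀, σ₀²) prior on μ is conjugate. Posterior precision = 1/σ₀² + n/σ²; posterior mean is the precision-weighted average of μ₀ and x̄.
n·x̄ = 13·494.14 = 6423.82.
σ₀² = 95.91² = 9198.7281, σ² = 67.92² = 4613.1264; σ² + n·σ₀² = 4613.1264 + 13·9198.7281 = 124196.5917.
Posterior mean = (μ₀/σ₀² + n·x̄/σ²)/(1/σ₀² + n/σ²) = (σ²·μ₀ + σ₀²·n·x̄)/(σ² + n·σ₀²) = (4613.1264·475.90 + 9198.7281·6423.82)/124196.5917 = 61286360.397102/124196.5917 = 493.4625.

493.4625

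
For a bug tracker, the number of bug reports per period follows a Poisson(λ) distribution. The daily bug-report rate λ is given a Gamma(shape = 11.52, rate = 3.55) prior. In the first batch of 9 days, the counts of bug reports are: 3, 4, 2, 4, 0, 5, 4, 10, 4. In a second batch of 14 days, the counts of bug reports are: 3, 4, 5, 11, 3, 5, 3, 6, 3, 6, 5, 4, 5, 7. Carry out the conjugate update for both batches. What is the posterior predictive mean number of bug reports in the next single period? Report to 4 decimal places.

4.4264

With a Gamma(shape α, rate β) prior, the Poisson likelihood is conjugate: the posterior is Gamma(α + ΣXᵢ, β + n).
Batch 1: sum of counts S = 36 over n = 9 days.
After batch 1: Gamma(α+S, β+n) = Gamma(11.52+36, 3.55+9) = Gamma(47.52, 12.55).
Batch 2: sum of counts S = 70 over n = 14 days.
After batch 2: Gamma(α+S, β+n) = Gamma(47.52+70, 12.55+14) = Gamma(117.52, 26.55).
The predictive distribution for one future period is NegBinom with mean α/β = 4.4264.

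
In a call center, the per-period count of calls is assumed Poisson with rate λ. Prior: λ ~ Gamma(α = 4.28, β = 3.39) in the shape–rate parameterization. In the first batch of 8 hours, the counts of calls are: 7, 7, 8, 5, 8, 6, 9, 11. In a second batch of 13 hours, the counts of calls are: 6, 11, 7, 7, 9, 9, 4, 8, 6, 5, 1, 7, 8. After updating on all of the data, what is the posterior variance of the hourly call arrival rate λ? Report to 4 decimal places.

0.2577

With a Gamma(shape α, rate β) prior, the Poisson likelihood is conjugate: the posterior is Gamma(α + ΣXᵢ, β + n).
Batch 1: sum of counts S = 61 over n = 8 hours.
After batch 1: Gamma(α+S, β+n) = Gamma(4.28+61, 3.39+8) = Gamma(65.28, 11.39).
Batch 2: sum of counts S = 88 over n = 13 hours.
After batch 2: Gamma(α+S, β+n) = Gamma(65.28+88, 11.39+13) = Gamma(153.28, 24.39).
Var = α/β² = 153.28/24.39² = 0.2577.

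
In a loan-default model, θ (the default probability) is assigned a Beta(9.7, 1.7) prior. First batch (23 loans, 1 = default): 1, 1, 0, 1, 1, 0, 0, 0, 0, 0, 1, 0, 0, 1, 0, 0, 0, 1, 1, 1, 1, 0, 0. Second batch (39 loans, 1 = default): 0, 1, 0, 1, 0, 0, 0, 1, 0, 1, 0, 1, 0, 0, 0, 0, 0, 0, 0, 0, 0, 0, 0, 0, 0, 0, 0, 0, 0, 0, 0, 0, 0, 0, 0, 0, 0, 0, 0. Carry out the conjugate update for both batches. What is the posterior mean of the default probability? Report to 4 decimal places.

The Beta prior is conjugate to a Binomial/Bernoulli likelihood; the update adds successes to α and failures to β.
After batch 1: Beta(9.7+10, 1.7+13) = Beta(19.7, 14.7).
After batch 2: Beta(19.7+5, 14.7+34) = Beta(24.7, 48.7).
Posterior mean = α/(α+β) = 24.7/73.4 = 0.3365.

0.3365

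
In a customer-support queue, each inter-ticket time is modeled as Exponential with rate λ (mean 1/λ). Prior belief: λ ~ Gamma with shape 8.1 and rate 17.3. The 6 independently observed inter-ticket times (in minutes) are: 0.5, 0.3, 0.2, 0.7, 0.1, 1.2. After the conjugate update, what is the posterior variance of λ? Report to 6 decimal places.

0.034216

With a Gamma(shape α, rate β) prior on the exponential rate λ, the posterior after n observations with total T = Σxᵢ is Gamma(α+n, β+T).
Sum of observations T = 3.0 minutes; n = 6.
Posterior: Gamma(8.1+6, 17.3+3.0) = Gamma(14.1, 20.3).
Var = α/β² = 0.034216.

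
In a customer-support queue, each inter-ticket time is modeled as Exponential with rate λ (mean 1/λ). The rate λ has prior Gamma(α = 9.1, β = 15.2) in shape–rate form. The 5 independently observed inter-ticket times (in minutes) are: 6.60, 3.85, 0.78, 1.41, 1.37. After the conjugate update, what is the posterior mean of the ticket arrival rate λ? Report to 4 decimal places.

With a Gamma(shape α, rate β) prior on the exponential rate λ, the posterior after n observations with total T = Σxᵢ is Gamma(α+n, β+T).
Sum of observations T = 14.01 minutes; n = 5.
Posterior: Gamma(9.1+5, 15.2+14.01) = Gamma(14.1, 29.21).
Posterior mean of λ = α/β = 14.1/29.21 = 0.4827.

0.4827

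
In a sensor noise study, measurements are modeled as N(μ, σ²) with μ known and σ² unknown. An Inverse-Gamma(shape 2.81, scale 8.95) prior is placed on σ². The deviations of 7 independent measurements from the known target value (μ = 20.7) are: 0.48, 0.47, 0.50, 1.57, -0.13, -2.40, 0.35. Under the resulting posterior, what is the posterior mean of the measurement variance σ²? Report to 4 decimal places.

With known mean μ and an Inverse-Gamma(α, β) prior on σ², the Normal likelihood is conjugate: posterior is Inv-Gamma(α + n/2, β + Σ(xᵢ−μ)²/2).
Σ(xᵢ−μ)² = (0.48)² + (0.47)² + (0.50)² + (1.57)² + (-0.13)² + (-2.40)² + (0.35)² = 9.0656.
Posterior: Inv-Gamma(2.81 + 7/2, 8.95 + 9.0656/2) = Inv-Gamma(6.31, 13.48280).
E[σ²|data] = β/(α−1) = 13.48280/5.31 = 2.5391.

2.5391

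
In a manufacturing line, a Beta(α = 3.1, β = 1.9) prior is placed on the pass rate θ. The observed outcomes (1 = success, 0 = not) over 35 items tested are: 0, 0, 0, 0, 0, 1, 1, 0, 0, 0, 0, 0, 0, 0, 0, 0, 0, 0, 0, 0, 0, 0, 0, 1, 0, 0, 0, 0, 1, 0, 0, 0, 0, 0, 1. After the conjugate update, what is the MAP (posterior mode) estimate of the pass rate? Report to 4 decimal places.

0.1868

The Beta prior is conjugate to a Binomial/Bernoulli likelihood; the update adds successes to α and failures to β.
Posterior: Beta(α+k, β+n−k) = Beta(3.1+5, 1.9+30) = Beta(8.1, 31.9).
Mode of Beta(a,b) for a,b>1 is (a−1)/(a+b−2) = 7.1/38.0 = 0.1868.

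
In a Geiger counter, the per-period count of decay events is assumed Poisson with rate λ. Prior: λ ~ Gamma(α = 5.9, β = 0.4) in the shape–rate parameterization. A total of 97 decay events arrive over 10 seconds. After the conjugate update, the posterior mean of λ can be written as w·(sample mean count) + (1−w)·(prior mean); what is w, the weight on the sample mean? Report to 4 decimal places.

0.9615

With a Gamma(shape α, rate β) prior, the Poisson likelihood is conjugate: the posterior is Gamma(α + ΣXᵢ, β + n).
Posterior mean = (α₀+S)/(β₀+n) = [n/(β₀+n)]·(S/n) + [β₀/(β₀+n)]·(α₀/β₀), so only n and β₀ enter the weight.
Weight on data w = n/(β₀+n) = 10/(0.4+10) = 10/10.4 = 0.9615.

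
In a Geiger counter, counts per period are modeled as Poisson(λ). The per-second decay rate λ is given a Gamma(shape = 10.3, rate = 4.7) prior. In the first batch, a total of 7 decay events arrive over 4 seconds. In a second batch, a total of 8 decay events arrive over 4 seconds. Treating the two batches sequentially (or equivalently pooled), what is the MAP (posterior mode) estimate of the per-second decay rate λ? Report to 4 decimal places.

1.9134

With a Gamma(shape α, rate β) prior, the Poisson likelihood is conjugate: the posterior is Gamma(α + ΣXᵢ, β + n).
After batch 1: Gamma(α+S, β+n) = Gamma(10.3+7, 4.7+4) = Gamma(17.3, 8.7).
After batch 2: Gamma(α+S, β+n) = Gamma(17.3+8, 8.7+4) = Gamma(25.3, 12.7).
Mode of Gamma(α,β) for α≥1 is (α−1)/β = 24.3/12.7 = 1.9134.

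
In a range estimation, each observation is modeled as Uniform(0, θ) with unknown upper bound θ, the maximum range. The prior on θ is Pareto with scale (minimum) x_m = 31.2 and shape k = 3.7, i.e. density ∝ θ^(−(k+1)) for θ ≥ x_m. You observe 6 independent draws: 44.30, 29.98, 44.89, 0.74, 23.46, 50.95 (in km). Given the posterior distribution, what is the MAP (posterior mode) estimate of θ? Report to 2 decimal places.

50.95

A Pareto(scale x_m, shape k) prior on the upper bound θ of Uniform(0, θ) is conjugate: posterior is Pareto(max(x_m, max xᵢ), k + n).
Sample maximum = 50.95; prior scale x_m = 31.2 → posterior scale = max = 50.95.
Posterior shape = 3.7 + 6 = 9.7.
The Pareto density is decreasing on [x_m, ∞), so the mode is x_m = 50.95.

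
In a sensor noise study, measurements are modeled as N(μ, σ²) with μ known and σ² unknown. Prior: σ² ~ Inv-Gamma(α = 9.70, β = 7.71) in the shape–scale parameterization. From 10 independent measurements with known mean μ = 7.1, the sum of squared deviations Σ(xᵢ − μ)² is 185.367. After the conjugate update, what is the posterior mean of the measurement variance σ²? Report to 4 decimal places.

With known mean μ and an Inverse-Gamma(α, β) prior on σ², the Normal likelihood is conjugate: posterior is Inv-Gamma(α + n/2, β + Σ(xᵢ−μ)²/2).
Posterior: Inv-Gamma(9.70 + 10/2, 7.71 + 185.367/2) = Inv-Gamma(14.70, 100.3935).
E[σ²|data] = β/(α−1) = 100.3935/13.70 = 7.3280.

7.3280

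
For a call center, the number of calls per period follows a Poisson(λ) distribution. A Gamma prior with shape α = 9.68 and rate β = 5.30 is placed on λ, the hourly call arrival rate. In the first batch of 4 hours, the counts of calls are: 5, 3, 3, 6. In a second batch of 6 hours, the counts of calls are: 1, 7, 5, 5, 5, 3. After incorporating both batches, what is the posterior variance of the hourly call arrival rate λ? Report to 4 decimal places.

With a Gamma(shape α, rate β) prior, the Poisson likelihood is conjugate: the posterior is Gamma(α + ΣXᵢ, β + n).
Batch 1: sum of counts S = 17 over n = 4 hours.
After batch 1: Gamma(α+S, β+n) = Gamma(9.68+17, 5.30+4) = Gamma(26.68, 9.30).
Batch 2: sum of counts S = 26 over n = 6 hours.
After batch 2: Gamma(α+S, β+n) = Gamma(26.68+26, 9.30+6) = Gamma(52.68, 15.30).
Var = α/β² = 52.68/15.30² = 0.2250.

0.2250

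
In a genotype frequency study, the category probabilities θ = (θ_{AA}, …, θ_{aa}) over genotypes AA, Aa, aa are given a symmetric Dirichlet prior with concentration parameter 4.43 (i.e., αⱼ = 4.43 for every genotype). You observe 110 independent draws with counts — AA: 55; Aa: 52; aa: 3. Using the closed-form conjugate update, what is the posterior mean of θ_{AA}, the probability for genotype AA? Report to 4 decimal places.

0.4820

The Dirichlet prior is conjugate to the Multinomial likelihood: each posterior αⱼ = prior αⱼ + observed count nⱼ.
Posterior concentration: (59.43, 56.43, 7.43), total = 123.29.
E[θ_{AA}|data] = α_{AA}/Σα = 59.43/123.29 = 0.4820.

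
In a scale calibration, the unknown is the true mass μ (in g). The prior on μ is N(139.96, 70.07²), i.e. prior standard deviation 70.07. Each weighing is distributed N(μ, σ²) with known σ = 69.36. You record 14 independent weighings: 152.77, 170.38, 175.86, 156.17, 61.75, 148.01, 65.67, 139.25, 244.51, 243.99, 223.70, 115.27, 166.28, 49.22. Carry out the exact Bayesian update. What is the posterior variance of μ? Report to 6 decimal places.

For Normal data with known variance σ², a Normal(μ₀, σ₀²) prior on μ is conjugate. Posterior precision = 1/σ₀² + n/σ²; posterior mean is the precision-weighted average of μ₀ and x̄.
σ₀² = 70.07² = 4909.8049, σ² = 69.36² = 4810.8096; σ² + n·σ₀² = 4810.8096 + 14·4909.8049 = 73548.0782.
Posterior precision = 1/σ₀² + n/σ² = 1/4909.8049 + 14/4810.8096 = (σ² + n·σ₀²)/(σ₀²σ²) = 73548.0782/(4909.8049·4810.8096); posterior variance σₙ² = σ₀²σ²/(σ² + n·σ₀²) = 4909.8049·4810.8096/73548.0782 = 321.152328.

321.152328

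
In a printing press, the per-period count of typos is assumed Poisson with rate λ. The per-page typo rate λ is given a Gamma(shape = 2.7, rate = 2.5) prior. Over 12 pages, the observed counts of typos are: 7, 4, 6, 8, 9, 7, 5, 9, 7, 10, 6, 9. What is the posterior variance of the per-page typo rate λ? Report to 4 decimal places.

With a Gamma(shape α, rate β) prior, the Poisson likelihood is conjugate: the posterior is Gamma(α + ΣXᵢ, β + n).
Sum of counts S = 87 over n = 12 pages.
Posterior: Gamma(α+S, β+n) = Gamma(2.7+87, 2.5+12) = Gamma(89.7, 14.5).
Var = α/β² = 89.7/14.5² = 0.4266.

0.4266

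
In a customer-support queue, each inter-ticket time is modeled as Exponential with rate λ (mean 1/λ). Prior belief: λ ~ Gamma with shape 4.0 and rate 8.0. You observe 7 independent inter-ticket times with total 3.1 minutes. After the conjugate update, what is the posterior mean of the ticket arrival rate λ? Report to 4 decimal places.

With a Gamma(shape α, rate β) prior on the exponential rate λ, the posterior after n observations with total T = Σxᵢ is Gamma(α+n, β+T).
Posterior: Gamma(4.0+7, 8.0+3.1) = Gamma(11.0, 11.1).
Posterior mean of λ = α/β = 11.0/11.1 = 0.9910.

0.9910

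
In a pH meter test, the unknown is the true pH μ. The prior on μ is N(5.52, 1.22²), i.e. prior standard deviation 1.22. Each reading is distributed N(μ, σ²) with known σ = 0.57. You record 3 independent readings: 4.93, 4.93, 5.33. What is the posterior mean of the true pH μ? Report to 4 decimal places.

For Normal data with known variance σ², a Normal(μ₀, σ₀²) prior on μ is conjugate. Posterior precision = 1/σ₀² + n/σ²; posterior mean is the precision-weighted average of μ₀ and x̄.
Σxᵢ = 4.93 + 4.93 + 5.33 = 15.19, so n·x̄ = 15.19.
σ₀² = 1.22² = 1.4884, σ² = 0.57² = 0.3249; σ² + n·σ₀² = 0.3249 + 3·1.4884 = 4.7901.
Posterior mean = (μ₀/σ₀² + n·x̄/σ²)/(1/σ₀² + n/σ²) = (σ²·μ₀ + σ₀²·n·x̄)/(σ² + n·σ₀²) = (0.3249·5.52 + 1.4884·15.19)/4.7901 = 24.402244/4.7901 = 5.0943.

5.0943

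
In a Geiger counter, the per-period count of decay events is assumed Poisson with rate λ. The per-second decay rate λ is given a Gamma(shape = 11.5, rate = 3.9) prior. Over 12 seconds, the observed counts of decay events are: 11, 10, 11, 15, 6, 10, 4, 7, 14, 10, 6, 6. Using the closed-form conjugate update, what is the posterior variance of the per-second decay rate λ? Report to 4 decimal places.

0.4806

With a Gamma(shape α, rate β) prior, the Poisson likelihood is conjugate: the posterior is Gamma(α + ΣXᵢ, β + n).
Sum of counts S = 110 over n = 12 seconds.
Posterior: Gamma(α+S, β+n) = Gamma(11.5+110, 3.9+12) = Gamma(121.5, 15.9).
Var = α/β² = 121.5/15.9² = 0.4806.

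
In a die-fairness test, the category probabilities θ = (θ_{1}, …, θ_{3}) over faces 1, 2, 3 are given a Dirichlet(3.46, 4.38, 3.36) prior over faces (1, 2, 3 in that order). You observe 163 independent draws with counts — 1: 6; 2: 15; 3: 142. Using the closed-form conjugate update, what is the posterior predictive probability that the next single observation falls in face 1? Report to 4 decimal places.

0.0543

The Dirichlet prior is conjugate to the Multinomial likelihood: each posterior αⱼ = prior αⱼ + observed count nⱼ.
Posterior concentration: (9.46, 19.38, 145.36), total = 174.20.
P(next = 1 | data) = α_{1}/Σα = 0.0543.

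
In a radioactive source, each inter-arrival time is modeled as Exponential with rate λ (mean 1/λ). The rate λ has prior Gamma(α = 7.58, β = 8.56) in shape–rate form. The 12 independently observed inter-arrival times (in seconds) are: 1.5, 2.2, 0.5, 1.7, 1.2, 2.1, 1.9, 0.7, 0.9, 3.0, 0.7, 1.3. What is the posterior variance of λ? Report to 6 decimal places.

With a Gamma(shape α, rate β) prior on the exponential rate λ, the posterior after n observations with total T = Σxᵢ is Gamma(α+n, β+T).
Sum of observations T = 17.7 seconds; n = 12.
Posterior: Gamma(7.58+12, 8.56+17.7) = Gamma(19.58, 26.26).
Var = α/β² = 0.028394.

0.028394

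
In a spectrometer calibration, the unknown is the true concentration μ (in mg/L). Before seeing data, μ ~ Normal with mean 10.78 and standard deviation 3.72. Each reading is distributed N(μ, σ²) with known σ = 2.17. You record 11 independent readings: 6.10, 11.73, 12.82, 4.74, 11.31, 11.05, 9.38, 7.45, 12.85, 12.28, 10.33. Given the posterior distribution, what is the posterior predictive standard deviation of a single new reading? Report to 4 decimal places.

For Normal data with known variance σ², a Normal(μ₀, σ₀²) prior on μ is conjugate. Posterior precision = 1/σ₀² + n/σ²; posterior mean is the precision-weighted average of μ₀ and x̄.
σ₀² = 3.72² = 13.8384, σ² = 2.17² = 4.7089; σ² + n·σ₀² = 4.7089 + 11·13.8384 = 156.9313.
Posterior precision = 1/σ₀² + n/σ² = 1/13.8384 + 11/4.7089 = (σ² + n·σ₀²)/(σ₀²σ²) = 156.9313/(13.8384·4.7089); posterior variance σₙ² = σ₀²σ²/(σ² + n·σ₀²) = 13.8384·4.7089/156.9313 = 0.415237.
Predictive variance for one new observation = σₙ² + σ² = 13.8384·4.7089/156.9313 + 4.7089 = σ²·(σ₀² + 156.9313)/156.9313 = 4.7089·170.7697/156.9313 = 5.124137; SD = √(4.7089·170.7697/156.9313) = 2.2637.

2.2637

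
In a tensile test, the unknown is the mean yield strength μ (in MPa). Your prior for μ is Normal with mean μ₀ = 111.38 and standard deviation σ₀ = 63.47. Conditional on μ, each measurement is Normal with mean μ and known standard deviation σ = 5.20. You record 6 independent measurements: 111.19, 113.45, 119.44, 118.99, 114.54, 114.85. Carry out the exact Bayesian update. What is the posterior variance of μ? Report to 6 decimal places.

For Normal data with known variance σ², a Normal(μ₀, σ₀²) prior on μ is conjugate. Posterior precision = 1/σ₀² + n/σ²; posterior mean is the precision-weighted average of μ₀ and x̄.
σ₀² = 63.47² = 4028.4409, σ² = 5.20² = 27.04; σ² + n·σ₀² = 27.04 + 6·4028.4409 = 24197.6854.
Posterior precision = 1/σ₀² + n/σ² = 1/4028.4409 + 6/27.04 = (σ² + n·σ₀²)/(σ₀²σ²) = 24197.6854/(4028.4409·27.04); posterior variance σₙ² = σ₀²σ²/(σ² + n·σ₀²) = 4028.4409·27.04/24197.6854 = 4.501631.

4.501631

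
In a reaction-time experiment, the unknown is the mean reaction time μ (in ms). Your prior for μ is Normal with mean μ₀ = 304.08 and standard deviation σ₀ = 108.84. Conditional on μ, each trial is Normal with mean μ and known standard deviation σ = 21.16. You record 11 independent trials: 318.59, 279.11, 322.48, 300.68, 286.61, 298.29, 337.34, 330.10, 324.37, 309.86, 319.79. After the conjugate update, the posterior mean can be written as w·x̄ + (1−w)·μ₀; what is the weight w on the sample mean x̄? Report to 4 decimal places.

0.9966

For Normal data with known variance σ², a Normal(μ₀, σ₀²) prior on μ is conjugate. Posterior precision = 1/σ₀² + n/σ²; posterior mean is the precision-weighted average of μ₀ and x̄.
σ₀² = 108.84² = 11846.1456, σ² = 21.16² = 447.7456. Prior precision 1/σ₀² = 1/11846.1456; data precision n/σ² = 11/447.7456.
w = (n/σ²)/(1/σ₀² + n/σ²) = n·σ₀²/(σ² + n·σ₀²) = 11·11846.1456/(447.7456 + 11·11846.1456) = 130307.6016/130755.3472 = 0.9966.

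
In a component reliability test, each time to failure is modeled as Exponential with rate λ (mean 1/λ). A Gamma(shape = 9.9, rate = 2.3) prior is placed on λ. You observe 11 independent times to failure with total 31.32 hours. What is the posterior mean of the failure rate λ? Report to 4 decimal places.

0.6217

With a Gamma(shape α, rate β) prior on the exponential rate λ, the posterior after n observations with total T = Σxᵢ is Gamma(α+n, β+T).
Posterior: Gamma(9.9+11, 2.3+31.32) = Gamma(20.9, 33.62).
Posterior mean of λ = α/β = 20.9/33.62 = 0.6217.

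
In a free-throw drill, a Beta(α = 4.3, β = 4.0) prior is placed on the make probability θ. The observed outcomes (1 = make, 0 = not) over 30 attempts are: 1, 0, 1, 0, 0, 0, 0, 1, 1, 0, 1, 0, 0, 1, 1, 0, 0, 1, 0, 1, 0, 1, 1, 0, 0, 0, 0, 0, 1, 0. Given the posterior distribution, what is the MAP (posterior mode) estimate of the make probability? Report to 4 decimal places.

The Beta prior is conjugate to a Binomial/Bernoulli likelihood; the update adds successes to α and failures to β.
Posterior: Beta(α+k, β+n−k) = Beta(4.3+12, 4.0+18) = Beta(16.3, 22.0).
Mode of Beta(a,b) for a,b>1 is (a−1)/(a+b−2) = 15.3/36.3 = 0.4215.

0.4215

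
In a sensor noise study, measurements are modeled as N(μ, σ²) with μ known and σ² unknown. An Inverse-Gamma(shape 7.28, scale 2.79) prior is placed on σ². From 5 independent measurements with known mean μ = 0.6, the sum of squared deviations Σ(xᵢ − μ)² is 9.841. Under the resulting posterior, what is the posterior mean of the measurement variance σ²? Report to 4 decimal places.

0.8782

With known mean μ and an Inverse-Gamma(α, β) prior on σ², the Normal likelihood is conjugate: posterior is Inv-Gamma(α + n/2, β + Σ(xᵢ−μ)²/2).
Posterior: Inv-Gamma(7.28 + 5/2, 2.79 + 9.841/2) = Inv-Gamma(9.78, 7.7105).
E[σ²|data] = β/(α−1) = 7.7105/8.78 = 0.8782.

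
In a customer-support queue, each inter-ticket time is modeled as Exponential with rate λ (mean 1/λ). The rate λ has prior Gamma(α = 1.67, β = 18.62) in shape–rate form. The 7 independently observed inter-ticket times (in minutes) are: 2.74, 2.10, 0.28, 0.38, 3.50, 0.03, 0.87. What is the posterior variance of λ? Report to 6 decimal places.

With a Gamma(shape α, rate β) prior on the exponential rate λ, the posterior after n observations with total T = Σxᵢ is Gamma(α+n, β+T).
Sum of observations T = 9.90 minutes; n = 7.
Posterior: Gamma(1.67+7, 18.62+9.90) = Gamma(8.67, 28.52).
Var = α/β² = 0.010659.

0.010659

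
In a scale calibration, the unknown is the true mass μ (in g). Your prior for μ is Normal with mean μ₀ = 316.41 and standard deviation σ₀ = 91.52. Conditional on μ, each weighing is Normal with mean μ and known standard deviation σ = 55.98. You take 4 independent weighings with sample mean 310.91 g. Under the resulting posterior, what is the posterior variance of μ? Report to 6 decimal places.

716.428974

For Normal data with known variance σ², a Normal(μ₀, σ₀²) prior on μ is conjugate. Posterior precision = 1/σ₀² + n/σ²; posterior mean is the precision-weighted average of μ₀ and x̄.
σ₀² = 91.52² = 8375.9104, σ² = 55.98² = 3133.7604; σ² + n·σ₀² = 3133.7604 + 4·8375.9104 = 36637.402.
Posterior precision = 1/σ₀² + n/σ² = 1/8375.9104 + 4/3133.7604 = (σ² + n·σ₀²)/(σ₀²σ²) = 36637.402/(8375.9104·3133.7604); posterior variance σₙ² = σ₀²σ²/(σ² + n·σ₀²) = 8375.9104·3133.7604/36637.402 = 716.428974.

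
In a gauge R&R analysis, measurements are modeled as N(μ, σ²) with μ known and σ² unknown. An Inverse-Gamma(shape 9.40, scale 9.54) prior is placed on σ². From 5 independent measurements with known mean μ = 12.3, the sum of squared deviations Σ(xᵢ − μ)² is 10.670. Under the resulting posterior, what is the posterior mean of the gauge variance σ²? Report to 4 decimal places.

With known mean μ and an Inverse-Gamma(α, β) prior on σ², the Normal likelihood is conjugate: posterior is Inv-Gamma(α + n/2, β + Σ(xᵢ−μ)²/2).
Posterior: Inv-Gamma(9.40 + 5/2, 9.54 + 10.670/2) = Inv-Gamma(11.90, 14.8750).
E[σ²|data] = β/(α−1) = 14.8750/10.90 = 1.3647.

1.3647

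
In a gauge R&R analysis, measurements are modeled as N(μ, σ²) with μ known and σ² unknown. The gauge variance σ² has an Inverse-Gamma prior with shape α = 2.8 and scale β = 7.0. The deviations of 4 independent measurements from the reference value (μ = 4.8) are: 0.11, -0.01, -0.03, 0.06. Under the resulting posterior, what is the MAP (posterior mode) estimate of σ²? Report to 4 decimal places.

1.2083

With known mean μ and an Inverse-Gamma(α, β) prior on σ², the Normal likelihood is conjugate: posterior is Inv-Gamma(α + n/2, β + Σ(xᵢ−μ)²/2).
Σ(xᵢ−μ)² = (0.11)² + (-0.01)² + (-0.03)² + (0.06)² = 0.0167.
Posterior: Inv-Gamma(2.8 + 4/2, 7.0 + 0.0167/2) = Inv-Gamma(4.80, 7.00835).
Mode = β/(α+1) = 7.00835/5.80 = 1.2083.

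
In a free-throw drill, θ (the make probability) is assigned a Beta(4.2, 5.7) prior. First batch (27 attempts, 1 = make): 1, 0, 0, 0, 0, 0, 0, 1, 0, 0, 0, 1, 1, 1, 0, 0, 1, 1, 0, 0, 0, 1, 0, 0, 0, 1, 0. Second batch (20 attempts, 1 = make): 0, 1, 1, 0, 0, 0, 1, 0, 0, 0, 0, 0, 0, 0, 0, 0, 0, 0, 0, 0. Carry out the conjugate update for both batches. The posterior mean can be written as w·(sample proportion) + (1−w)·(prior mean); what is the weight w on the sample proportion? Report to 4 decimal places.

The Beta prior is conjugate to a Binomial/Bernoulli likelihood; the update adds successes to α and failures to β.
Total number of attempts: n = 27 + 20 = 47.
Posterior mean = (α₀+k)/(α₀+β₀+n) = [n/(α₀+β₀+n)]·(k/n) + [(α₀+β₀)/(α₀+β₀+n)]·α₀/(α₀+β₀), so only n and the prior enter the weight.
The weight on the data is w = n/(α₀+β₀+n) = 47/(4.2+5.7+47) = 47/56.9 = 0.8260.

0.8260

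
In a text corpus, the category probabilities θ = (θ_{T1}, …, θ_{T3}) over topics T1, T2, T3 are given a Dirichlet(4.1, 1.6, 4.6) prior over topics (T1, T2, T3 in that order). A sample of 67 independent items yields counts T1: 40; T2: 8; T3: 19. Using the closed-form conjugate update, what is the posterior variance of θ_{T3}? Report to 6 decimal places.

0.002709

The Dirichlet prior is conjugate to the Multinomial likelihood: each posterior αⱼ = prior αⱼ + observed count nⱼ.
Posterior concentration: (44.1, 9.6, 23.6), total = 77.3.
Var[θ_j] = α_j(Σα−α_j)/((Σα)²(Σα+1)) = 23.6·53.7/(77.3²·78.3) = 0.002709.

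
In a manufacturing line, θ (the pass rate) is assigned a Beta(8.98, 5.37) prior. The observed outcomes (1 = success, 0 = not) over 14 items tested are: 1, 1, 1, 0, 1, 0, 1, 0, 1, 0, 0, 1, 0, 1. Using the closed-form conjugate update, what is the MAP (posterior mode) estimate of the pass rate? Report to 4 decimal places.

The Beta prior is conjugate to a Binomial/Bernoulli likelihood; the update adds successes to α and failures to β.
Posterior: Beta(α+k, β+n−k) = Beta(8.98+8, 5.37+6) = Beta(16.98, 11.37).
Mode of Beta(a,b) for a,b>1 is (a−1)/(a+b−2) = 15.98/26.35 = 0.6065.

0.6065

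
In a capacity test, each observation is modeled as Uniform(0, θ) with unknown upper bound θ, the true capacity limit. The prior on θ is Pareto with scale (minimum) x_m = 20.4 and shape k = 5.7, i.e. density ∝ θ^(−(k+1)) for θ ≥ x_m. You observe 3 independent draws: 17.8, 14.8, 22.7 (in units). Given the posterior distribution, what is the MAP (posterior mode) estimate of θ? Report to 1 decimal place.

A Pareto(scale x_m, shape k) prior on the upper bound θ of Uniform(0, θ) is conjugate: posterior is Pareto(max(x_m, max xᵢ), k + n).
Sample maximum = 22.7; prior scale x_m = 20.4 → posterior scale = max = 22.7.
Posterior shape = 5.7 + 3 = 8.7.
The Pareto density is decreasing on [x_m, ∞), so the mode is x_m = 22.7.

22.7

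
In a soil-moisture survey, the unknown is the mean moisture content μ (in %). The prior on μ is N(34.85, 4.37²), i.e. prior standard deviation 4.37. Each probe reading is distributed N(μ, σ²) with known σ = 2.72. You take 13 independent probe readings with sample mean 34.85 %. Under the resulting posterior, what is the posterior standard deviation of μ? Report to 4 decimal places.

0.7434

For Normal data with known variance σ², a Normal(μ₀, σ₀²) prior on μ is conjugate. Posterior precision = 1/σ₀² + n/σ²; posterior mean is the precision-weighted average of μ₀ and x̄.
σ₀² = 4.37² = 19.0969, σ² = 2.72² = 7.3984; σ² + n·σ₀² = 7.3984 + 13·19.0969 = 255.6581.
Posterior precision = 1/σ₀² + n/σ² = 1/19.0969 + 13/7.3984 = (σ² + n·σ₀²)/(σ₀²σ²) = 255.6581/(19.0969·7.3984); posterior variance σₙ² = σ₀²σ²/(σ² + n·σ₀²) = 19.0969·7.3984/255.6581 = 0.552638.
Posterior SD = √σₙ² = √(19.0969·7.3984/255.6581) = 0.7434.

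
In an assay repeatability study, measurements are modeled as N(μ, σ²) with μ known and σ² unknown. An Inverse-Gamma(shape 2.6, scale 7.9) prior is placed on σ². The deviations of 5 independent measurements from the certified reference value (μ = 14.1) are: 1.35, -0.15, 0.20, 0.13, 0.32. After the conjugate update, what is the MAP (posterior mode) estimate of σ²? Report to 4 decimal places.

With known mean μ and an Inverse-Gamma(α, β) prior on σ², the Normal likelihood is conjugate: posterior is Inv-Gamma(α + n/2, β + Σ(xᵢ−μ)²/2).
Σ(xᵢ−μ)² = (1.35)² + (-0.15)² + (0.20)² + (0.13)² + (0.32)² = 2.0043.
Posterior: Inv-Gamma(2.6 + 5/2, 7.9 + 2.0043/2) = Inv-Gamma(5.10, 8.90215).
Mode = β/(α+1) = 8.90215/6.10 = 1.4594.

1.4594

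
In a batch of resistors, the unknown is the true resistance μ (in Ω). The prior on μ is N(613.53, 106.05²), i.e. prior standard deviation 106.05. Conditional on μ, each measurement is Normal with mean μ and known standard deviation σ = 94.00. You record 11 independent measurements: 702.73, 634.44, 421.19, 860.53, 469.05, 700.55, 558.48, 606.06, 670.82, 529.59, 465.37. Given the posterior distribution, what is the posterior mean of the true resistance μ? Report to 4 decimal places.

For Normal data with known variance σ², a Normal(μ₀, σ₀²) prior on μ is conjugate. Posterior precision = 1/σ₀² + n/σ²; posterior mean is the precision-weighted average of μ₀ and x̄.
Σxᵢ = 702.73 + 634.44 + 421.19 + 860.53 + 469.05 + 700.55 + 558.48 + 606.06 + 670.82 + 529.59 + 465.37 = 6618.81, so n·x̄ = 6618.81.
σ₀² = 106.05² = 11246.6025, σ² = 94.00² = 8836; σ² + n·σ₀² = 8836 + 11·11246.6025 = 132548.6275.
Posterior mean = (μ₀/σ₀² + n·x̄/σ²)/(1/σ₀² + n/σ²) = (σ²·μ₀ + σ₀²·n·x̄)/(σ² + n·σ₀²) = (8836·613.53 + 11246.6025·6618.81)/132548.6275 = 79860276.173025/132548.6275 = 602.4979.

602.4979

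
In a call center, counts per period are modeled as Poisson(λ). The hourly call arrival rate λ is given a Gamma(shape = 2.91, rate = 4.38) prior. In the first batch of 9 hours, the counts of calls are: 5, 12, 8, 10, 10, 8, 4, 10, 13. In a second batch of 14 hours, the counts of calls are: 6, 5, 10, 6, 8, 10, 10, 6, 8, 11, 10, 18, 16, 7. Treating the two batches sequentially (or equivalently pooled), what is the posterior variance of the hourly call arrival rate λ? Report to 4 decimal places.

With a Gamma(shape α, rate β) prior, the Poisson likelihood is conjugate: the posterior is Gamma(α + ΣXᵢ, β + n).
Batch 1: sum of counts S = 80 over n = 9 hours.
After batch 1: Gamma(α+S, β+n) = Gamma(2.91+80, 4.38+9) = Gamma(82.91, 13.38).
Batch 2: sum of counts S = 131 over n = 14 hours.
After batch 2: Gamma(α+S, β+n) = Gamma(82.91+131, 13.38+14) = Gamma(213.91, 27.38).
Var = α/β² = 213.91/27.38² = 0.2853.

0.2853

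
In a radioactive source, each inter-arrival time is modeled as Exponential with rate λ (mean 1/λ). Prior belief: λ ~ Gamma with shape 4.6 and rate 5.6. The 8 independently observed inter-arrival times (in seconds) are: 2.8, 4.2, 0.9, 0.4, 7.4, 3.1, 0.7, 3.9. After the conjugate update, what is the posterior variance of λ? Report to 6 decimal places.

0.014982

With a Gamma(shape α, rate β) prior on the exponential rate λ, the posterior after n observations with total T = Σxᵢ is Gamma(α+n, β+T).
Sum of observations T = 23.4 seconds; n = 8.
Posterior: Gamma(4.6+8, 5.6+23.4) = Gamma(12.6, 29.0).
Var = α/β² = 0.014982.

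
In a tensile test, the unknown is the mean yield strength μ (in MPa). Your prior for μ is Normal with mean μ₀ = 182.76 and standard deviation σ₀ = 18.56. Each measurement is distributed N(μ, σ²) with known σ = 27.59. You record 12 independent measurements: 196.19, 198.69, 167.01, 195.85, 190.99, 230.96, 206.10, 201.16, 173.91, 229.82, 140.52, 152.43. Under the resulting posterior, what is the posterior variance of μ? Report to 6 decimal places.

For Normal data with known variance σ², a Normal(μ₀, σ₀²) prior on μ is conjugate. Posterior precision = 1/σ₀² + n/σ²; posterior mean is the precision-weighted average of μ₀ and x̄.
σ₀² = 18.56² = 344.4736, σ² = 27.59² = 761.2081; σ² + n·σ₀² = 761.2081 + 12·344.4736 = 4894.8913.
Posterior precision = 1/σ₀² + n/σ² = 1/344.4736 + 12/761.2081 = (σ² + n·σ₀²)/(σ₀²σ²) = 4894.8913/(344.4736·761.2081); posterior variance σₙ² = σ₀²σ²/(σ² + n·σ₀²) = 344.4736·761.2081/4894.8913 = 53.569340.

53.569340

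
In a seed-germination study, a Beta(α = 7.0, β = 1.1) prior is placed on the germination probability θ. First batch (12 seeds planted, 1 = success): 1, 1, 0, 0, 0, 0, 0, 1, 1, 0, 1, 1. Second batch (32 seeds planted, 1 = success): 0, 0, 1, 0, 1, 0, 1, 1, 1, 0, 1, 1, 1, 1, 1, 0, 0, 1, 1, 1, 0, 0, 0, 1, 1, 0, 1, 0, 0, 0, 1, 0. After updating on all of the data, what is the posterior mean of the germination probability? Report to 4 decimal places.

0.5758

The Beta prior is conjugate to a Binomial/Bernoulli likelihood; the update adds successes to α and failures to β.
After batch 1: Beta(7.0+6, 1.1+6) = Beta(13.0, 7.1).
After batch 2: Beta(13.0+17, 7.1+15) = Beta(30.0, 22.1).
Posterior mean = α/(α+β) = 30.0/52.1 = 0.5758.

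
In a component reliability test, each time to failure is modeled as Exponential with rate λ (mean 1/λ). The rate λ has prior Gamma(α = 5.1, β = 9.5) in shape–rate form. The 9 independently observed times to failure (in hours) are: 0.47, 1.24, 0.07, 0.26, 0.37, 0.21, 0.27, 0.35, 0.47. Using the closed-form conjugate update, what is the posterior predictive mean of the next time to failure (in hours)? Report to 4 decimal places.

With a Gamma(shape α, rate β) prior on the exponential rate λ, the posterior after n observations with total T = Σxᵢ is Gamma(α+n, β+T).
Sum of observations T = 3.71 hours; n = 9.
Posterior: Gamma(5.1+9, 9.5+3.71) = Gamma(14.1, 13.21).
The predictive distribution for the next observation is Lomax; its mean is β/(α−1) = 13.21/13.1 = 1.0084.

1.0084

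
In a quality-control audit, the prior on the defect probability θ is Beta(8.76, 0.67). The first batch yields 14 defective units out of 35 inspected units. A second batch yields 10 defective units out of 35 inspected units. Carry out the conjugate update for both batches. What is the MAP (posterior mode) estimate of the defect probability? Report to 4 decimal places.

0.4102

The Beta prior is conjugate to a Binomial/Bernoulli likelihood; the update adds successes to α and failures to β.
After batch 1: Beta(8.76+14, 0.67+21) = Beta(22.76, 21.67).
After batch 2: Beta(22.76+10, 21.67+25) = Beta(32.76, 46.67).
Mode of Beta(a,b) for a,b>1 is (a−1)/(a+b−2) = 31.76/77.43 = 0.4102.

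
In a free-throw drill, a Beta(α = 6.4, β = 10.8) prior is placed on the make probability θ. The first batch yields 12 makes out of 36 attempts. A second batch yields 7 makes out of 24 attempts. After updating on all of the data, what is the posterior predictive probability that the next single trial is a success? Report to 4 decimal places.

The Beta prior is conjugate to a Binomial/Bernoulli likelihood; the update adds successes to α and failures to β.
After batch 1: Beta(6.4+12, 10.8+24) = Beta(18.4, 34.8).
After batch 2: Beta(18.4+7, 34.8+17) = Beta(25.4, 51.8).
For a single future Bernoulli trial, P(success | data) = α/(α+β) = 0.3290.

0.3290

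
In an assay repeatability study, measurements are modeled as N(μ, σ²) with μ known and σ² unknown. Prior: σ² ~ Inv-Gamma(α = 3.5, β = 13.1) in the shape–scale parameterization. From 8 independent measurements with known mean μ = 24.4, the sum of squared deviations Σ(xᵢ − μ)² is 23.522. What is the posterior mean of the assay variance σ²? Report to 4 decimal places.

3.8248

With known mean μ and an Inverse-Gamma(α, β) prior on σ², the Normal likelihood is conjugate: posterior is Inv-Gamma(α + n/2, β + Σ(xᵢ−μ)²/2).
Posterior: Inv-Gamma(3.5 + 8/2, 13.1 + 23.522/2) = Inv-Gamma(7.50, 24.8610).
E[σ²|data] = β/(α−1) = 24.8610/6.50 = 3.8248.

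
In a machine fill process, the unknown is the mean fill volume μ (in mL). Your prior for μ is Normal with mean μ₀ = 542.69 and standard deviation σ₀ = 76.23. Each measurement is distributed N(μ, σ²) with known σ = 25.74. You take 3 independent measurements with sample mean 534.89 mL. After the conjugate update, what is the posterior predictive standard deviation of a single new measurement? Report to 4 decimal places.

29.5856

For Normal data with known variance σ², a Normal(μ₀, σ₀²) prior on μ is conjugate. Posterior precision = 1/σ₀² + n/σ²; posterior mean is the precision-weighted average of μ₀ and x̄.
σ₀² = 76.23² = 5811.0129, σ² = 25.74² = 662.5476; σ² + n·σ₀² = 662.5476 + 3·5811.0129 = 18095.5863.
Posterior precision = 1/σ₀² + n/σ² = 1/5811.0129 + 3/662.5476 = (σ² + n·σ₀²)/(σ₀²σ²) = 18095.5863/(5811.0129·662.5476); posterior variance σₙ² = σ₀²σ²/(σ² + n·σ₀²) = 5811.0129·662.5476/18095.5863 = 212.763079.
Predictive variance for one new observation = σₙ² + σ² = 5811.0129·662.5476/18095.5863 + 662.5476 = σ²·(σ₀² + 18095.5863)/18095.5863 = 662.5476·23906.5992/18095.5863 = 875.310679; SD = √(662.5476·23906.5992/18095.5863) = 29.5856.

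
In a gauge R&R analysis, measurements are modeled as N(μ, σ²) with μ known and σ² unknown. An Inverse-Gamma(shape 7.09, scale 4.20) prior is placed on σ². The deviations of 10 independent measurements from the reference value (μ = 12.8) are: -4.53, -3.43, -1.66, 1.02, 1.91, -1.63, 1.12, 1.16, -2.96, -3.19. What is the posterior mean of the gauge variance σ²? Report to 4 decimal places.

With known mean μ and an Inverse-Gamma(α, β) prior on σ², the Normal likelihood is conjugate: posterior is Inv-Gamma(α + n/2, β + Σ(xᵢ−μ)²/2).
Σ(xᵢ−μ)² = (-4.53)² + (-3.43)² + (-1.66)² + (1.02)² + (1.91)² + (-1.63)² + (1.12)² + (1.16)² + (-2.96)² + (-3.19)² = 63.9245.
Posterior: Inv-Gamma(7.09 + 10/2, 4.20 + 63.9245/2) = Inv-Gamma(12.09, 36.16225).
E[σ²|data] = β/(α−1) = 36.16225/11.09 = 3.2608.

3.2608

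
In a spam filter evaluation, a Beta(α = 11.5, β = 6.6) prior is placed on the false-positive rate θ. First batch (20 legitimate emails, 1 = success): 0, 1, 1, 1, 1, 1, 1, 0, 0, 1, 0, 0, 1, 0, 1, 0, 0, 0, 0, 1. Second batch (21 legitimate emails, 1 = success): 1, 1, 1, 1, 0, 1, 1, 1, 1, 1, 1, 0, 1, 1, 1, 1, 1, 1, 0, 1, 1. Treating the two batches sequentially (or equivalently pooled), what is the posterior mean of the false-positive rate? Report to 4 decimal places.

The Beta prior is conjugate to a Binomial/Bernoulli likelihood; the update adds successes to α and failures to β.
After batch 1: Beta(11.5+10, 6.6+10) = Beta(21.5, 16.6).
After batch 2: Beta(21.5+18, 16.6+3) = Beta(39.5, 19.6).
Posterior mean = α/(α+β) = 39.5/59.1 = 0.6684.

0.6684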